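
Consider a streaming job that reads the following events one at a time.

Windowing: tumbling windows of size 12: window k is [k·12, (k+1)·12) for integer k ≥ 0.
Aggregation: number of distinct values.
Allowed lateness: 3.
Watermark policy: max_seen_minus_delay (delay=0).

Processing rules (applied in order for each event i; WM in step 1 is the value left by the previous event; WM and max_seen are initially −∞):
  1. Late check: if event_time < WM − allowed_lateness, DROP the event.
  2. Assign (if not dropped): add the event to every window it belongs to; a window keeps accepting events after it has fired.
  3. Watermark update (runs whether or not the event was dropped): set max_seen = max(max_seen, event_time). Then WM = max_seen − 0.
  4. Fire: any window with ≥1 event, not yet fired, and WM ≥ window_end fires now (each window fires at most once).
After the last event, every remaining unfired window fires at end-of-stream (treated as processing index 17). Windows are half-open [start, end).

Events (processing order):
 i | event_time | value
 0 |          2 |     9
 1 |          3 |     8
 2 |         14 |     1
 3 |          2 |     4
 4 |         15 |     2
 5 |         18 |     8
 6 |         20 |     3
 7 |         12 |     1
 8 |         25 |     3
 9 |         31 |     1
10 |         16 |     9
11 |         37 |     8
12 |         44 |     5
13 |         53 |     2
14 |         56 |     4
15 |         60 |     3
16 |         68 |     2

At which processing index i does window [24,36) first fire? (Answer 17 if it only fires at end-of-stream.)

i=0 t=2 v=9: → [0,12); WM=2
i=1 t=3 v=8: → [0,12); WM=3
i=2 t=14 v=1: → [12,24); WM=14; [0,12) fires=2
i=3 t=2 v=4: DROP (t<14-3); WM=14
i=4 t=15 v=2: → [12,24); WM=15
i=5 t=18 v=8: → [12,24); WM=18
i=6 t=20 v=3: → [12,24); WM=20
i=7 t=12 v=1: DROP (t<20-3); WM=20
i=8 t=25 v=3: → [24,36); WM=25; [12,24) fires=4
i=9 t=31 v=1: → [24,36); WM=31
i=10 t=16 v=9: DROP (t<31-3); WM=31
i=11 t=37 v=8: → [36,48); WM=37; [24,36) fires=2
i=12 t=44 v=5: → [36,48); WM=44
i=13 t=53 v=2: → [48,60); WM=53; [36,48) fires=2
i=14 t=56 v=4: → [48,60); WM=56
i=15 t=60 v=3: → [60,72); WM=60; [48,60) fires=2
i=16 t=68 v=2: → [60,72); WM=68

11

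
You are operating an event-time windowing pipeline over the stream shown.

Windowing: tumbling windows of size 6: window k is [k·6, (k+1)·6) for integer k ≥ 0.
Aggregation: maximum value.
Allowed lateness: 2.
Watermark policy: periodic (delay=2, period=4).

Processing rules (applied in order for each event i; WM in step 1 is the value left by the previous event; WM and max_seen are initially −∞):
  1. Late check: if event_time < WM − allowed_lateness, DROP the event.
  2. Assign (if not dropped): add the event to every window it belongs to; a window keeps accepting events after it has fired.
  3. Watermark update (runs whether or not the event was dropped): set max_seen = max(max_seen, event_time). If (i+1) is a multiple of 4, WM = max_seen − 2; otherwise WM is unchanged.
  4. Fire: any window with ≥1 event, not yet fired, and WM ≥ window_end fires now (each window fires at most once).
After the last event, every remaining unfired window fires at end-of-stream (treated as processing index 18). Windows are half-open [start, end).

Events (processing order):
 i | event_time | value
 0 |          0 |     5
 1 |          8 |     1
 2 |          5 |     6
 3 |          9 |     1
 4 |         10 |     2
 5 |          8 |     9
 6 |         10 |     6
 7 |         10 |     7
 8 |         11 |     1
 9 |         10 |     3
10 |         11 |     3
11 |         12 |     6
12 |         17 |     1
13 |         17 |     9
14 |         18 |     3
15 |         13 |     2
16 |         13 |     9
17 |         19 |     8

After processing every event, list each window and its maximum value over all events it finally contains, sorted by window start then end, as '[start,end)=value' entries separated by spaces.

[0,6)=6 [6,12)=9 [12,18)=9 [18,24)=8

i=0 t=0 v=5: → [0,6); WM=−∞
i=1 t=8 v=1: → [6,12); WM=−∞
i=2 t=5 v=6: → [0,6); WM=−∞
i=3 t=9 v=1: → [6,12); WM=7; [0,6) fires=6
i=4 t=10 v=2: → [6,12); WM=7
i=5 t=8 v=9: → [6,12); WM=7
i=6 t=10 v=6: → [6,12); WM=7
i=7 t=10 v=7: → [6,12); WM=8
i=8 t=11 v=1: → [6,12); WM=8
i=9 t=10 v=3: → [6,12); WM=8
i=10 t=11 v=3: → [6,12); WM=8
i=11 t=12 v=6: → [12,18); WM=10
i=12 t=17 v=1: → [12,18); WM=10
i=13 t=17 v=9: → [12,18); WM=10
i=14 t=18 v=3: → [18,24); WM=10
i=15 t=13 v=2: → [12,18); WM=16; [6,12) fires=9
i=16 t=13 v=9: DROP (t<16-2); WM=16
i=17 t=19 v=8: → [18,24); WM=16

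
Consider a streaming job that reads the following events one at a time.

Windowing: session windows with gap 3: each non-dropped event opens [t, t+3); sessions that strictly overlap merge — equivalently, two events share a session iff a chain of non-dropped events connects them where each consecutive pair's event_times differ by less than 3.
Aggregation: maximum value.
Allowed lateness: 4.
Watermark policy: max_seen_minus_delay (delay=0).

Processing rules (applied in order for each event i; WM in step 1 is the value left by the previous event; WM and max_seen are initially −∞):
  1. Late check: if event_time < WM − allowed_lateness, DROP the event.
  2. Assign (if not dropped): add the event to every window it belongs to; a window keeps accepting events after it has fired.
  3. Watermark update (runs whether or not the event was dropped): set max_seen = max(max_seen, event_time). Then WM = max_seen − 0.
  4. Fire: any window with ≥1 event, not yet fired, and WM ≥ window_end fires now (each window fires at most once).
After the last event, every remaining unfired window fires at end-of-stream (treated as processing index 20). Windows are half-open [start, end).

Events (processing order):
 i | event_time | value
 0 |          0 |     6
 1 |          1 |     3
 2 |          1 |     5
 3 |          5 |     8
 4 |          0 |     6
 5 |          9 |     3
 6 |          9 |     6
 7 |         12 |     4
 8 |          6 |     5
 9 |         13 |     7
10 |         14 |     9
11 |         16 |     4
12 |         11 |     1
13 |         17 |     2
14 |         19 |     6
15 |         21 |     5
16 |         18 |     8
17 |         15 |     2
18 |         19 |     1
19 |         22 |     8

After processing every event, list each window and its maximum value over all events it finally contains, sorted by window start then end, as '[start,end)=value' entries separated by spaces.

[0,4)=6 [5,8)=8 [9,12)=6 [12,25)=9

i=0 t=0 v=6: → [0,3); WM=0
i=1 t=1 v=3: → [0,4); WM=1
i=2 t=1 v=5: → [0,4); WM=1
i=3 t=5 v=8: → [5,8); WM=5
i=4 t=0 v=6: DROP (t<5-4); WM=5
i=5 t=9 v=3: → [9,12); WM=9
i=6 t=9 v=6: → [9,12); WM=9
i=7 t=12 v=4: → [12,15); WM=12
i=8 t=6 v=5: DROP (t<12-4); WM=12
i=9 t=13 v=7: → [12,16); WM=13
i=10 t=14 v=9: → [12,17); WM=14
i=11 t=16 v=4: → [12,19); WM=16
i=12 t=11 v=1: DROP (t<16-4); WM=16
i=13 t=17 v=2: → [12,20); WM=17
i=14 t=19 v=6: → [12,22); WM=19
i=15 t=21 v=5: → [12,24); WM=21
i=16 t=18 v=8: → [12,24); WM=21
i=17 t=15 v=2: DROP (t<21-4); WM=21
i=18 t=19 v=1: → [12,24); WM=21
i=19 t=22 v=8: → [12,25); WM=22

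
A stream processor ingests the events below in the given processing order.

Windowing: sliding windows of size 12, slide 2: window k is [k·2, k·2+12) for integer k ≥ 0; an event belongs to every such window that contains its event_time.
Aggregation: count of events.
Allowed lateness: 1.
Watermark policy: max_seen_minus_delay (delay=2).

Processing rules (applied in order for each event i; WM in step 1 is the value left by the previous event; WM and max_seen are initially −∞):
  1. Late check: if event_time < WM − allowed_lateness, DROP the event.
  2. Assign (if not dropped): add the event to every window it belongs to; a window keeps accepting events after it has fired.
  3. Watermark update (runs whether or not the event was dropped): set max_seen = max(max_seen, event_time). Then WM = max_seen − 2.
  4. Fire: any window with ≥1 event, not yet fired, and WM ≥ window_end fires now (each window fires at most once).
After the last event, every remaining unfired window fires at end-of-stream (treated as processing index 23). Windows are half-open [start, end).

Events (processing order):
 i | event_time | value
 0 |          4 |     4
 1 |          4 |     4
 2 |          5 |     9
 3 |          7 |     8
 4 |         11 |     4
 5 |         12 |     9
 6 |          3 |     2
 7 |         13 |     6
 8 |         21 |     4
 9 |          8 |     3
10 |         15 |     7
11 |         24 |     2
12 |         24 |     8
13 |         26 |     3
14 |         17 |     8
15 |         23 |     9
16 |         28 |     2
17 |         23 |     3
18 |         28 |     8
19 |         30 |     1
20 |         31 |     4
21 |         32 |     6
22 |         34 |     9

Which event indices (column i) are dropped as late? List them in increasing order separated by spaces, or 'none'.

6 9 10 14 17

i=0 t=4 v=4: → [4,16),[2,14),[0,12); WM=2
i=1 t=4 v=4: → [4,16),[2,14),[0,12); WM=2
i=2 t=5 v=9: → [4,16),[2,14),[0,12); WM=3
i=3 t=7 v=8: → [6,18),[4,16),[2,14),[0,12); WM=5
i=4 t=11 v=4: → [10,22),[8,20),[6,18),[4,16),[2,14),[0,12); WM=9
i=5 t=12 v=9: → [12,24),[10,22),[8,20),[6,18),[4,16),[2,14); WM=10
i=6 t=3 v=2: DROP (t<10-1); WM=10
i=7 t=13 v=6: → [12,24),[10,22),[8,20),[6,18),[4,16),[2,14); WM=11
i=8 t=21 v=4: → [20,32),[18,30),[16,28),[14,26),[12,24),[10,22); WM=19; [0,12) fires=5 [2,14) fires=7 [4,16) fires=7 [6,18) fires=4
i=9 t=8 v=3: DROP (t<19-1); WM=19
i=10 t=15 v=7: DROP (t<19-1); WM=19
i=11 t=24 v=2: → [24,36),[22,34),[20,32),[18,30),[16,28),[14,26); WM=22; [8,20) fires=3 [10,22) fires=4
i=12 t=24 v=8: → [24,36),[22,34),[20,32),[18,30),[16,28),[14,26); WM=22
i=13 t=26 v=3: → [26,38),[24,36),[22,34),[20,32),[18,30),[16,28); WM=24; [12,24) fires=3
i=14 t=17 v=8: DROP (t<24-1); WM=24
i=15 t=23 v=9: → [22,34),[20,32),[18,30),[16,28),[14,26),[12,24); WM=24
i=16 t=28 v=2: → [28,40),[26,38),[24,36),[22,34),[20,32),[18,30); WM=26; [14,26) fires=4
i=17 t=23 v=3: DROP (t<26-1); WM=26
i=18 t=28 v=8: → [28,40),[26,38),[24,36),[22,34),[20,32),[18,30); WM=26
i=19 t=30 v=1: → [30,42),[28,40),[26,38),[24,36),[22,34),[20,32); WM=28; [16,28) fires=5
i=20 t=31 v=4: → [30,42),[28,40),[26,38),[24,36),[22,34),[20,32); WM=29
i=21 t=32 v=6: → [32,44),[30,42),[28,40),[26,38),[24,36),[22,34); WM=30; [18,30) fires=7
i=22 t=34 v=9: → [34,46),[32,44),[30,42),[28,40),[26,38),[24,36); WM=32; [20,32) fires=9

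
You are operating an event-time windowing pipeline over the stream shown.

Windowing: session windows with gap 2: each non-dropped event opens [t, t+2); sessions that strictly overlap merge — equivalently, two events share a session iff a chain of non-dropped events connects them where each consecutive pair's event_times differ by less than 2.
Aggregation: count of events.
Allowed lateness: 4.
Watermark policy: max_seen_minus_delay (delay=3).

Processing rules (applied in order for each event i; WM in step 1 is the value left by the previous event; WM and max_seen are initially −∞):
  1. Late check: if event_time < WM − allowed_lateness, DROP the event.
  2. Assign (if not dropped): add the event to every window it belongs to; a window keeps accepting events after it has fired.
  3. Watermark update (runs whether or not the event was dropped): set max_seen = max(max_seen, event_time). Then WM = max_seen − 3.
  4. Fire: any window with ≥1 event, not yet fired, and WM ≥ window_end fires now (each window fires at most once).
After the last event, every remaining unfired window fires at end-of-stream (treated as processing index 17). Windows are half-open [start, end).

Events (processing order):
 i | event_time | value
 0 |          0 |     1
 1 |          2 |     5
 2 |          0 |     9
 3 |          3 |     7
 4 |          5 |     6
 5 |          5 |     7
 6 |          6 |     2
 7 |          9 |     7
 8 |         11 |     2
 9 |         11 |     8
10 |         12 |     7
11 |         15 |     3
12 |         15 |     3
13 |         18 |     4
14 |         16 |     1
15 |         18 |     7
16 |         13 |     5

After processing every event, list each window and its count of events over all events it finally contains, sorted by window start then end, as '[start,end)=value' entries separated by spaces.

i=0 t=0 v=1: → [0,2); WM=-3
i=1 t=2 v=5: → [2,4); WM=-1
i=2 t=0 v=9: → [0,2); WM=-1
i=3 t=3 v=7: → [2,5); WM=0
i=4 t=5 v=6: → [5,7); WM=2
i=5 t=5 v=7: → [5,7); WM=2
i=6 t=6 v=2: → [5,8); WM=3
i=7 t=9 v=7: → [9,11); WM=6
i=8 t=11 v=2: → [11,13); WM=8
i=9 t=11 v=8: → [11,13); WM=8
i=10 t=12 v=7: → [11,14); WM=9
i=11 t=15 v=3: → [15,17); WM=12
i=12 t=15 v=3: → [15,17); WM=12
i=13 t=18 v=4: → [18,20); WM=15
i=14 t=16 v=1: → [15,18); WM=15
i=15 t=18 v=7: → [18,20); WM=15
i=16 t=13 v=5: → [11,15); WM=15

[0,2)=2 [2,5)=2 [5,8)=3 [9,11)=1 [11,15)=4 [15,18)=3 [18,20)=2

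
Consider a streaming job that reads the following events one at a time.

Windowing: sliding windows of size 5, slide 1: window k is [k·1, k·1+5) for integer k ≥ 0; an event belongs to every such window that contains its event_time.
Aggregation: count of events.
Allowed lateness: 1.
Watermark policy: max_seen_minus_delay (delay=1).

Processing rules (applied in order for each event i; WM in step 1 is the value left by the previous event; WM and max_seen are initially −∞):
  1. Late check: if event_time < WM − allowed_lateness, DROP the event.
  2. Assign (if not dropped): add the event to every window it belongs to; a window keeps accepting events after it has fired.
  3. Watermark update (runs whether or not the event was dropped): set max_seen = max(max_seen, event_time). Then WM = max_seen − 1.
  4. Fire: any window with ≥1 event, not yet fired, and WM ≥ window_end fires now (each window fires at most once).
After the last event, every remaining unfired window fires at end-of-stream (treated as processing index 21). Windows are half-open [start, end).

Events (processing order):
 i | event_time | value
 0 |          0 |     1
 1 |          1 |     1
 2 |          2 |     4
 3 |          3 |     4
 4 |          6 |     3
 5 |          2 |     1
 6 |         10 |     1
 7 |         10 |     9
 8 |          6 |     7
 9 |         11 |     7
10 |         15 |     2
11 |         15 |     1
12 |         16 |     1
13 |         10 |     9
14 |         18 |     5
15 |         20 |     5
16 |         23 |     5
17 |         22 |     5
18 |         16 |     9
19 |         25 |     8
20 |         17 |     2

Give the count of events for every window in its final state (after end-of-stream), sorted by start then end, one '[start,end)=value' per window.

[0,5)=4 [1,6)=3 [2,7)=3 [3,8)=2 [4,9)=1 [5,10)=1 [6,11)=3 [7,12)=3 [8,13)=3 [9,14)=3 [10,15)=3 [11,16)=3 [12,17)=3 [13,18)=3 [14,19)=4 [15,20)=4 [16,21)=3 [17,22)=2 [18,23)=3 [19,24)=3 [20,25)=3 [21,26)=3 [22,27)=3 [23,28)=2 [24,29)=1 [25,30)=1

i=0 t=0 v=1: → [0,5); WM=-1
i=1 t=1 v=1: → [1,6),[0,5); WM=0
i=2 t=2 v=4: → [2,7),[1,6),[0,5); WM=1
i=3 t=3 v=4: → [3,8),[2,7),[1,6),[0,5); WM=2
i=4 t=6 v=3: → [6,11),[5,10),[4,9),[3,8),[2,7); WM=5; [0,5) fires=4
i=5 t=2 v=1: DROP (t<5-1); WM=5
i=6 t=10 v=1: → [10,15),[9,14),[8,13),[7,12),[6,11); WM=9; [1,6) fires=3 [2,7) fires=3 [3,8) fires=2 [4,9) fires=1
i=7 t=10 v=9: → [10,15),[9,14),[8,13),[7,12),[6,11); WM=9
i=8 t=6 v=7: DROP (t<9-1); WM=9
i=9 t=11 v=7: → [11,16),[10,15),[9,14),[8,13),[7,12); WM=10; [5,10) fires=1
i=10 t=15 v=2: → [15,20),[14,19),[13,18),[12,17),[11,16); WM=14; [6,11) fires=3 [7,12) fires=3 [8,13) fires=3 [9,14) fires=3
i=11 t=15 v=1: → [15,20),[14,19),[13,18),[12,17),[11,16); WM=14
i=12 t=16 v=1: → [16,21),[15,20),[14,19),[13,18),[12,17); WM=15; [10,15) fires=3
i=13 t=10 v=9: DROP (t<15-1); WM=15
i=14 t=18 v=5: → [18,23),[17,22),[16,21),[15,20),[14,19); WM=17; [11,16) fires=3 [12,17) fires=3
i=15 t=20 v=5: → [20,25),[19,24),[18,23),[17,22),[16,21); WM=19; [13,18) fires=3 [14,19) fires=4
i=16 t=23 v=5: → [23,28),[22,27),[21,26),[20,25),[19,24); WM=22; [15,20) fires=4 [16,21) fires=3 [17,22) fires=2
i=17 t=22 v=5: → [22,27),[21,26),[20,25),[19,24),[18,23); WM=22
i=18 t=16 v=9: DROP (t<22-1); WM=22
i=19 t=25 v=8: → [25,30),[24,29),[23,28),[22,27),[21,26); WM=24; [18,23) fires=3 [19,24) fires=3
i=20 t=17 v=2: DROP (t<24-1); WM=24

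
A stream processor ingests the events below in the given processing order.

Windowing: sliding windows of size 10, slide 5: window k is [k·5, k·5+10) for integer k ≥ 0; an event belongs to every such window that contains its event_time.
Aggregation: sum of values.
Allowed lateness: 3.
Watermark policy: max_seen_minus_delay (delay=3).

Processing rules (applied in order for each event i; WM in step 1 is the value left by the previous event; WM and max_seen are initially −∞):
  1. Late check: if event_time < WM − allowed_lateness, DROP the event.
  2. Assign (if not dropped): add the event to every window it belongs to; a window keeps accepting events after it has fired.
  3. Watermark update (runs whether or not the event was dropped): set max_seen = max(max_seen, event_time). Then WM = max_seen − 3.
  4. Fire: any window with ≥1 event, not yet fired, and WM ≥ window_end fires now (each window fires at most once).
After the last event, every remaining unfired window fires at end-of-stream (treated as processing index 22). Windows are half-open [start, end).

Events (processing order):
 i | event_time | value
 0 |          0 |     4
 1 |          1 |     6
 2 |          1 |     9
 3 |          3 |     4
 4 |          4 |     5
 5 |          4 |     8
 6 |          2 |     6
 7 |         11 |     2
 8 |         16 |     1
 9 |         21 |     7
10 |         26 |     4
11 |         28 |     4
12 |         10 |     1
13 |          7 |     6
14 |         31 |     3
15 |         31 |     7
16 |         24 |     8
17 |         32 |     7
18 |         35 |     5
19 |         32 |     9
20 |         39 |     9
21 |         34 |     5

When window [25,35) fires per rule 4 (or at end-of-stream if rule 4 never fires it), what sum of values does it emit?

34

i=0 t=0 v=4: → [0,10); WM=-3
i=1 t=1 v=6: → [0,10); WM=-2
i=2 t=1 v=9: → [0,10); WM=-2
i=3 t=3 v=4: → [0,10); WM=0
i=4 t=4 v=5: → [0,10); WM=1
i=5 t=4 v=8: → [0,10); WM=1
i=6 t=2 v=6: → [0,10); WM=1
i=7 t=11 v=2: → [10,20),[5,15); WM=8
i=8 t=16 v=1: → [15,25),[10,20); WM=13; [0,10) fires=42
i=9 t=21 v=7: → [20,30),[15,25); WM=18; [5,15) fires=2
i=10 t=26 v=4: → [25,35),[20,30); WM=23; [10,20) fires=3
i=11 t=28 v=4: → [25,35),[20,30); WM=25; [15,25) fires=8
i=12 t=10 v=1: DROP (t<25-3); WM=25
i=13 t=7 v=6: DROP (t<25-3); WM=25
i=14 t=31 v=3: → [30,40),[25,35); WM=28
i=15 t=31 v=7: → [30,40),[25,35); WM=28
i=16 t=24 v=8: DROP (t<28-3); WM=28
i=17 t=32 v=7: → [30,40),[25,35); WM=29
i=18 t=35 v=5: → [35,45),[30,40); WM=32; [20,30) fires=15
i=19 t=32 v=9: → [30,40),[25,35); WM=32
i=20 t=39 v=9: → [35,45),[30,40); WM=36; [25,35) fires=34
i=21 t=34 v=5: → [30,40),[25,35); WM=36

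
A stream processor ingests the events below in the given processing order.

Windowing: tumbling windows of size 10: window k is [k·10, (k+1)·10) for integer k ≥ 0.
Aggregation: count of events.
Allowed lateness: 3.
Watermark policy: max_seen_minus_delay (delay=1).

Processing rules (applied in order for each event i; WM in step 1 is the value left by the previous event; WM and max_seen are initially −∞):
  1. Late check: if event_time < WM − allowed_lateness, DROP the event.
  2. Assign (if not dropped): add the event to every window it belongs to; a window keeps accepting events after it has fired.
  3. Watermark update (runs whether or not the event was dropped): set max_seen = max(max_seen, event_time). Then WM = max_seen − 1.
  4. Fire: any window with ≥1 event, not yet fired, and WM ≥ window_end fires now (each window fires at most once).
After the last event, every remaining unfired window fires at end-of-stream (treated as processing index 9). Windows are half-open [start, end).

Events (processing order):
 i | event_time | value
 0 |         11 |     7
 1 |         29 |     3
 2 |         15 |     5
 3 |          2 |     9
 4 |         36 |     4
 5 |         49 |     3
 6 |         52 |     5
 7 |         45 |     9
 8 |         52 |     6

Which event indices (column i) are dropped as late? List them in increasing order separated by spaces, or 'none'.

i=0 t=11 v=7: → [10,20); WM=10
i=1 t=29 v=3: → [20,30); WM=28; [10,20) fires=1
i=2 t=15 v=5: DROP (t<28-3); WM=28
i=3 t=2 v=9: DROP (t<28-3); WM=28
i=4 t=36 v=4: → [30,40); WM=35; [20,30) fires=1
i=5 t=49 v=3: → [40,50); WM=48; [30,40) fires=1
i=6 t=52 v=5: → [50,60); WM=51; [40,50) fires=1
i=7 t=45 v=9: DROP (t<51-3); WM=51
i=8 t=52 v=6: → [50,60); WM=51

2 3 7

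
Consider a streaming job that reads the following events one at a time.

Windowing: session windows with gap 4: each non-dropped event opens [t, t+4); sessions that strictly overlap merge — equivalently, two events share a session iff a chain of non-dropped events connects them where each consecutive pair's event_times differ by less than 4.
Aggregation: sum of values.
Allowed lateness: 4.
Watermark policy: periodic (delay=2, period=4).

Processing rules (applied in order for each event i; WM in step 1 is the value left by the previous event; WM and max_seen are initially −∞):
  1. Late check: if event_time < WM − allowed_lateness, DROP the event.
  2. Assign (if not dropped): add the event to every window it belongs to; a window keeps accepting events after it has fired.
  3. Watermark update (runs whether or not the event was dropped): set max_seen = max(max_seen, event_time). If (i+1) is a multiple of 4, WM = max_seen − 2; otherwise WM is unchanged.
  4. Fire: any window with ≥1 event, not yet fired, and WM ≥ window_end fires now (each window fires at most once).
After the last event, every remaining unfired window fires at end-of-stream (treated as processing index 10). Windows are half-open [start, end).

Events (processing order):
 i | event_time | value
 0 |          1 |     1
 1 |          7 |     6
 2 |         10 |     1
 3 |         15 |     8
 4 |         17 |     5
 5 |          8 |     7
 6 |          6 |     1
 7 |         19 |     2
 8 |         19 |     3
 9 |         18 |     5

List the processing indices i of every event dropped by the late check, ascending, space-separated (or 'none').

5 6

i=0 t=1 v=1: → [1,5); WM=−∞
i=1 t=7 v=6: → [7,11); WM=−∞
i=2 t=10 v=1: → [7,14); WM=−∞
i=3 t=15 v=8: → [15,19); WM=13
i=4 t=17 v=5: → [15,21); WM=13
i=5 t=8 v=7: DROP (t<13-4); WM=13
i=6 t=6 v=1: DROP (t<13-4); WM=13
i=7 t=19 v=2: → [15,23); WM=17
i=8 t=19 v=3: → [15,23); WM=17
i=9 t=18 v=5: → [15,23); WM=17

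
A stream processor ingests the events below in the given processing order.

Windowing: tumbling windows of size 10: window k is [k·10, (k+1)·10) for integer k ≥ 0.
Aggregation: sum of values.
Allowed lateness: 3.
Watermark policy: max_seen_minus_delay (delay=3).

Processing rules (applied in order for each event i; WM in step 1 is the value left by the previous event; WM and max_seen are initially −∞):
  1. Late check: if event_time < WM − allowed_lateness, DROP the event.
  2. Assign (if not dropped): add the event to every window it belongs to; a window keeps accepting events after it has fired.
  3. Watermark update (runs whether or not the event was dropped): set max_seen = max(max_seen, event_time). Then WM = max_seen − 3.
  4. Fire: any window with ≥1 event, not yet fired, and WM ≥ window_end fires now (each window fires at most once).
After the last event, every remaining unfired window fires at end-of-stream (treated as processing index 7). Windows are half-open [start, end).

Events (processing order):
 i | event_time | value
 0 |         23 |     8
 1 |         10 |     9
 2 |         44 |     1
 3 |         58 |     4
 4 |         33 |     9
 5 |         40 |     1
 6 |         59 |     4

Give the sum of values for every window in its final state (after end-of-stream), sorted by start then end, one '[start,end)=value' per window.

i=0 t=23 v=8: → [20,30); WM=20
i=1 t=10 v=9: DROP (t<20-3); WM=20
i=2 t=44 v=1: → [40,50); WM=41; [20,30) fires=8
i=3 t=58 v=4: → [50,60); WM=55; [40,50) fires=1
i=4 t=33 v=9: DROP (t<55-3); WM=55
i=5 t=40 v=1: DROP (t<55-3); WM=55
i=6 t=59 v=4: → [50,60); WM=56

[20,30)=8 [40,50)=1 [50,60)=8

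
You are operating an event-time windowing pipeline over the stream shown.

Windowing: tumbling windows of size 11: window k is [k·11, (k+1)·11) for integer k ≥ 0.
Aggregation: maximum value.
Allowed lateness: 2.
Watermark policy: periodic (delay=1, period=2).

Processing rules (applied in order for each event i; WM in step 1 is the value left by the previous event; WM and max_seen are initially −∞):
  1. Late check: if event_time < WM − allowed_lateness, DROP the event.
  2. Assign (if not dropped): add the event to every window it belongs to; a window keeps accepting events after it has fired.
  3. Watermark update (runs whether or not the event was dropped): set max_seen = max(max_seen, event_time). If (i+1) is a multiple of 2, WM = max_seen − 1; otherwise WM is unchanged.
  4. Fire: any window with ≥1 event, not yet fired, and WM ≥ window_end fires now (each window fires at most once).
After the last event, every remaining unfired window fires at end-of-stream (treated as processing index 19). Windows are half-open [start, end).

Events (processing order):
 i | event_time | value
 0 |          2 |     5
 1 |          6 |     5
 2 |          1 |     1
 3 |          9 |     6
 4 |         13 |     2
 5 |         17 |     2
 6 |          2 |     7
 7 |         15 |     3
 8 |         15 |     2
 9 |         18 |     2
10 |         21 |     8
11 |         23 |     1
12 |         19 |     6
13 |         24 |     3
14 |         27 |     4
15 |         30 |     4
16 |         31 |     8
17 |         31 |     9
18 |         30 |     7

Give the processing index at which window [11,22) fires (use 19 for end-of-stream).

11

i=0 t=2 v=5: → [0,11); WM=−∞
i=1 t=6 v=5: → [0,11); WM=5
i=2 t=1 v=1: DROP (t<5-2); WM=5
i=3 t=9 v=6: → [0,11); WM=8
i=4 t=13 v=2: → [11,22); WM=8
i=5 t=17 v=2: → [11,22); WM=16; [0,11) fires=6
i=6 t=2 v=7: DROP (t<16-2); WM=16
i=7 t=15 v=3: → [11,22); WM=16
i=8 t=15 v=2: → [11,22); WM=16
i=9 t=18 v=2: → [11,22); WM=17
i=10 t=21 v=8: → [11,22); WM=17
i=11 t=23 v=1: → [22,33); WM=22; [11,22) fires=8
i=12 t=19 v=6: DROP (t<22-2); WM=22
i=13 t=24 v=3: → [22,33); WM=23
i=14 t=27 v=4: → [22,33); WM=23
i=15 t=30 v=4: → [22,33); WM=29
i=16 t=31 v=8: → [22,33); WM=29
i=17 t=31 v=9: → [22,33); WM=30
i=18 t=30 v=7: → [22,33); WM=30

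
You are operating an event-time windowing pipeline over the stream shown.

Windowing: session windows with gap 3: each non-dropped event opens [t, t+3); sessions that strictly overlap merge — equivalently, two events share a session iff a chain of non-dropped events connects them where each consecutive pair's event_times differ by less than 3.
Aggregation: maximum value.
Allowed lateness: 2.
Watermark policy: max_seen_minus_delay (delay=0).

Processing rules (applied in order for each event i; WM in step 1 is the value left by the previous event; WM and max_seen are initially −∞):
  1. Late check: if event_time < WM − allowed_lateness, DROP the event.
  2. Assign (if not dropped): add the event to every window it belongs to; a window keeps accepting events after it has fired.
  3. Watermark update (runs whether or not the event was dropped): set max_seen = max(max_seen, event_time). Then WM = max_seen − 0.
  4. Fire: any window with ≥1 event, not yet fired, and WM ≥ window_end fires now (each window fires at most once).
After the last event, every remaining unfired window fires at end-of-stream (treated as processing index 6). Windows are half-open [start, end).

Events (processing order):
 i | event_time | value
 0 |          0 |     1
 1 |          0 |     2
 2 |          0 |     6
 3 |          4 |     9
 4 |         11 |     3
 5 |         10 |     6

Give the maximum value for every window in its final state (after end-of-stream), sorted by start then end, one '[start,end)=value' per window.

[0,3)=6 [4,7)=9 [10,14)=6

i=0 t=0 v=1: → [0,3); WM=0
i=1 t=0 v=2: → [0,3); WM=0
i=2 t=0 v=6: → [0,3); WM=0
i=3 t=4 v=9: → [4,7); WM=4
i=4 t=11 v=3: → [11,14); WM=11
i=5 t=10 v=6: → [10,14); WM=11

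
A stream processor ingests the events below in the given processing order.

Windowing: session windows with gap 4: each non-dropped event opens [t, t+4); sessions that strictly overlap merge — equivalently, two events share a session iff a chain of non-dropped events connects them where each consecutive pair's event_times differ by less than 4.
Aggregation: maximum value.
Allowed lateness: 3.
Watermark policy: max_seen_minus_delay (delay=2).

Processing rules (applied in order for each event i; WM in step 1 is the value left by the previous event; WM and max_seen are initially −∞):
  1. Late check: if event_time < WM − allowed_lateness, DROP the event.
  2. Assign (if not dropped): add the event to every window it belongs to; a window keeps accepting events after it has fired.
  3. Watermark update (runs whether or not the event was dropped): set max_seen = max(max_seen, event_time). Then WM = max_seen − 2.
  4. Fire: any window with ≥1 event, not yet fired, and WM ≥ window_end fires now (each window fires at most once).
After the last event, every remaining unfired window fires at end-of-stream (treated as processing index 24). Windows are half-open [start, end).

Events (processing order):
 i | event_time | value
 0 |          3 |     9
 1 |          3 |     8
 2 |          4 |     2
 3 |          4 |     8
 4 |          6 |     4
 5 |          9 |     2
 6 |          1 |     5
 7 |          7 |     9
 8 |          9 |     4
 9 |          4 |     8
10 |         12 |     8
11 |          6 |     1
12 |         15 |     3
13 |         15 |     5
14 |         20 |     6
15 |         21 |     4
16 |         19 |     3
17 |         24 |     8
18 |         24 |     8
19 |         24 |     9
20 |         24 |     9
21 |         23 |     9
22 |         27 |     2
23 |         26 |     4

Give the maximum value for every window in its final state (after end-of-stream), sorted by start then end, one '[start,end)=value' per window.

[3,19)=9 [19,31)=9

i=0 t=3 v=9: → [3,7); WM=1
i=1 t=3 v=8: → [3,7); WM=1
i=2 t=4 v=2: → [3,8); WM=2
i=3 t=4 v=8: → [3,8); WM=2
i=4 t=6 v=4: → [3,10); WM=4
i=5 t=9 v=2: → [3,13); WM=7
i=6 t=1 v=5: DROP (t<7-3); WM=7
i=7 t=7 v=9: → [3,13); WM=7
i=8 t=9 v=4: → [3,13); WM=7
i=9 t=4 v=8: → [3,13); WM=7
i=10 t=12 v=8: → [3,16); WM=10
i=11 t=6 v=1: DROP (t<10-3); WM=10
i=12 t=15 v=3: → [3,19); WM=13
i=13 t=15 v=5: → [3,19); WM=13
i=14 t=20 v=6: → [20,24); WM=18
i=15 t=21 v=4: → [20,25); WM=19
i=16 t=19 v=3: → [19,25); WM=19
i=17 t=24 v=8: → [19,28); WM=22
i=18 t=24 v=8: → [19,28); WM=22
i=19 t=24 v=9: → [19,28); WM=22
i=20 t=24 v=9: → [19,28); WM=22
i=21 t=23 v=9: → [19,28); WM=22
i=22 t=27 v=2: → [19,31); WM=25
i=23 t=26 v=4: → [19,31); WM=25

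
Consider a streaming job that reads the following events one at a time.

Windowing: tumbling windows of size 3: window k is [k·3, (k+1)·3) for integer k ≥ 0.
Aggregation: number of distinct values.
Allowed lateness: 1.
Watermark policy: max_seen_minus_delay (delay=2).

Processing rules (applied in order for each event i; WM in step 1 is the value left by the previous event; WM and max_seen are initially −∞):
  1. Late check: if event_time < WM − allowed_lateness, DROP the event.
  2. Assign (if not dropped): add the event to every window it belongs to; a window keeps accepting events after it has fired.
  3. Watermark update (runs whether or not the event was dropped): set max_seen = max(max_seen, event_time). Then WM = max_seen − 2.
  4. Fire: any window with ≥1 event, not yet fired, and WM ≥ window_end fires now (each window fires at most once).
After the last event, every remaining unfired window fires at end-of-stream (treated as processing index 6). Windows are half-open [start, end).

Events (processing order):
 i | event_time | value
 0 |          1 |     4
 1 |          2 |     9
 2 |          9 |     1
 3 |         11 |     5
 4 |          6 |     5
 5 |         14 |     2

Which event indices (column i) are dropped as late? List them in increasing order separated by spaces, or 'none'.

i=0 t=1 v=4: → [0,3); WM=-1
i=1 t=2 v=9: → [0,3); WM=0
i=2 t=9 v=1: → [9,12); WM=7; [0,3) fires=2
i=3 t=11 v=5: → [9,12); WM=9
i=4 t=6 v=5: DROP (t<9-1); WM=9
i=5 t=14 v=2: → [12,15); WM=12; [9,12) fires=2

4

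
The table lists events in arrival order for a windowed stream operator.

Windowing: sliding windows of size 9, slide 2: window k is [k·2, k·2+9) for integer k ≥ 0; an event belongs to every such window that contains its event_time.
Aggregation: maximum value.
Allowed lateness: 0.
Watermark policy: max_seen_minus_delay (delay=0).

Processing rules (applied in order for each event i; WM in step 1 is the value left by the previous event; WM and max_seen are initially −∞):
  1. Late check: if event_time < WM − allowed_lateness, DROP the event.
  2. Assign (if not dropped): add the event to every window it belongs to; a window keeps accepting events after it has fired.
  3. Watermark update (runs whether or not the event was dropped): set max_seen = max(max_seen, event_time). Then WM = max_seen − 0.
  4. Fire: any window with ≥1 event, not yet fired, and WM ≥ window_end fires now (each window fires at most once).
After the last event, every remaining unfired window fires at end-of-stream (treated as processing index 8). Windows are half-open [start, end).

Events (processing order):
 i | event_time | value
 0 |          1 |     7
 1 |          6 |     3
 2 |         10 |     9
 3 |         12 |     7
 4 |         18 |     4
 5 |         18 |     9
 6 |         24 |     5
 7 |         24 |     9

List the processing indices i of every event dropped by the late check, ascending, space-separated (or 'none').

i=0 t=1 v=7: → [0,9); WM=1
i=1 t=6 v=3: → [6,15),[4,13),[2,11),[0,9); WM=6
i=2 t=10 v=9: → [10,19),[8,17),[6,15),[4,13),[2,11); WM=10; [0,9) fires=7
i=3 t=12 v=7: → [12,21),[10,19),[8,17),[6,15),[4,13); WM=12; [2,11) fires=9
i=4 t=18 v=4: → [18,27),[16,25),[14,23),[12,21),[10,19); WM=18; [4,13) fires=9 [6,15) fires=9 [8,17) fires=9
i=5 t=18 v=9: → [18,27),[16,25),[14,23),[12,21),[10,19); WM=18
i=6 t=24 v=5: → [24,33),[22,31),[20,29),[18,27),[16,25); WM=24; [10,19) fires=9 [12,21) fires=9 [14,23) fires=9
i=7 t=24 v=9: → [24,33),[22,31),[20,29),[18,27),[16,25); WM=24

none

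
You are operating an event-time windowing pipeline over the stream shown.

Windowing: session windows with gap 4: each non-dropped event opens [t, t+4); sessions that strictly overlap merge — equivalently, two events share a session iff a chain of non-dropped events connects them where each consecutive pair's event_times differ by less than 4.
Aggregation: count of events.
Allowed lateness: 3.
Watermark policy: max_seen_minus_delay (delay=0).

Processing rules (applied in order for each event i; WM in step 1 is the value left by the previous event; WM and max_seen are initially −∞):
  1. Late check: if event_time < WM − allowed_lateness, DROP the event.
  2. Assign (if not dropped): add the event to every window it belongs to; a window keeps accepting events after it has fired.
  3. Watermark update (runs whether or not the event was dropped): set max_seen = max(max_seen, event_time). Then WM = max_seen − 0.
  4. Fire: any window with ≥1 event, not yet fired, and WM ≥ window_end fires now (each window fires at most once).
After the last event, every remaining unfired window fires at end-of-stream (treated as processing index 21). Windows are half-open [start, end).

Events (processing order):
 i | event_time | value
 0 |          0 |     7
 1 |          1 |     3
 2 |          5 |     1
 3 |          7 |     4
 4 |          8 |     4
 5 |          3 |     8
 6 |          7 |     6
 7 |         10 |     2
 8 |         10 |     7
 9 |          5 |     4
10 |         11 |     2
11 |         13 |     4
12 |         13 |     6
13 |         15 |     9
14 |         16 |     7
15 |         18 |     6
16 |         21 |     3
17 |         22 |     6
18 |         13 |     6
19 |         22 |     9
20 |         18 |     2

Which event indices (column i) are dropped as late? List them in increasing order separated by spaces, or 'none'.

i=0 t=0 v=7: → [0,4); WM=0
i=1 t=1 v=3: → [0,5); WM=1
i=2 t=5 v=1: → [5,9); WM=5
i=3 t=7 v=4: → [5,11); WM=7
i=4 t=8 v=4: → [5,12); WM=8
i=5 t=3 v=8: DROP (t<8-3); WM=8
i=6 t=7 v=6: → [5,12); WM=8
i=7 t=10 v=2: → [5,14); WM=10
i=8 t=10 v=7: → [5,14); WM=10
i=9 t=5 v=4: DROP (t<10-3); WM=10
i=10 t=11 v=2: → [5,15); WM=11
i=11 t=13 v=4: → [5,17); WM=13
i=12 t=13 v=6: → [5,17); WM=13
i=13 t=15 v=9: → [5,19); WM=15
i=14 t=16 v=7: → [5,20); WM=16
i=15 t=18 v=6: → [5,22); WM=18
i=16 t=21 v=3: → [5,25); WM=21
i=17 t=22 v=6: → [5,26); WM=22
i=18 t=13 v=6: DROP (t<22-3); WM=22
i=19 t=22 v=9: → [5,26); WM=22
i=20 t=18 v=2: DROP (t<22-3); WM=22

5 9 18 20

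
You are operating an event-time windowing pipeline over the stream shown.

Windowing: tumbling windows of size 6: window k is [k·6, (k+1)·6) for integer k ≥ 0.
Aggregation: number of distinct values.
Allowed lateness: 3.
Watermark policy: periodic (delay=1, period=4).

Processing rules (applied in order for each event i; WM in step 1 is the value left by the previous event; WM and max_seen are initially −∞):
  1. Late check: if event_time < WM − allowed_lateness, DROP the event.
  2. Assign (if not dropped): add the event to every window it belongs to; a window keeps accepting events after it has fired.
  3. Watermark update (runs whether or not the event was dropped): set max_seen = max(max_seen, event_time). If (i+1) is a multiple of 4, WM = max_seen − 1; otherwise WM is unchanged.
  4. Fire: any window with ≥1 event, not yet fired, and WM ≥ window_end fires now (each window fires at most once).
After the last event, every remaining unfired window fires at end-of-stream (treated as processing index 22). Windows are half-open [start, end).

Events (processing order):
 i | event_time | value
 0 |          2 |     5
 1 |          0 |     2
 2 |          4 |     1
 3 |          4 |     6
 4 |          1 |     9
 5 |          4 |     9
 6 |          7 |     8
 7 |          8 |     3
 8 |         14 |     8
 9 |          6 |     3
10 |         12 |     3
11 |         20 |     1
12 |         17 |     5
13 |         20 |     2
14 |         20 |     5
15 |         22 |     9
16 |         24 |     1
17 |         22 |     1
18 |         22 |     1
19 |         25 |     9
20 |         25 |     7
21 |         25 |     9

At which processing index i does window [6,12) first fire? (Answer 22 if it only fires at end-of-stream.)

11

i=0 t=2 v=5: → [0,6); WM=−∞
i=1 t=0 v=2: → [0,6); WM=−∞
i=2 t=4 v=1: → [0,6); WM=−∞
i=3 t=4 v=6: → [0,6); WM=3
i=4 t=1 v=9: → [0,6); WM=3
i=5 t=4 v=9: → [0,6); WM=3
i=6 t=7 v=8: → [6,12); WM=3
i=7 t=8 v=3: → [6,12); WM=7; [0,6) fires=5
i=8 t=14 v=8: → [12,18); WM=7
i=9 t=6 v=3: → [6,12); WM=7
i=10 t=12 v=3: → [12,18); WM=7
i=11 t=20 v=1: → [18,24); WM=19; [6,12) fires=2 [12,18) fires=2
i=12 t=17 v=5: → [12,18); WM=19
i=13 t=20 v=2: → [18,24); WM=19
i=14 t=20 v=5: → [18,24); WM=19
i=15 t=22 v=9: → [18,24); WM=21
i=16 t=24 v=1: → [24,30); WM=21
i=17 t=22 v=1: → [18,24); WM=21
i=18 t=22 v=1: → [18,24); WM=21
i=19 t=25 v=9: → [24,30); WM=24; [18,24) fires=4
i=20 t=25 v=7: → [24,30); WM=24
i=21 t=25 v=9: → [24,30); WM=24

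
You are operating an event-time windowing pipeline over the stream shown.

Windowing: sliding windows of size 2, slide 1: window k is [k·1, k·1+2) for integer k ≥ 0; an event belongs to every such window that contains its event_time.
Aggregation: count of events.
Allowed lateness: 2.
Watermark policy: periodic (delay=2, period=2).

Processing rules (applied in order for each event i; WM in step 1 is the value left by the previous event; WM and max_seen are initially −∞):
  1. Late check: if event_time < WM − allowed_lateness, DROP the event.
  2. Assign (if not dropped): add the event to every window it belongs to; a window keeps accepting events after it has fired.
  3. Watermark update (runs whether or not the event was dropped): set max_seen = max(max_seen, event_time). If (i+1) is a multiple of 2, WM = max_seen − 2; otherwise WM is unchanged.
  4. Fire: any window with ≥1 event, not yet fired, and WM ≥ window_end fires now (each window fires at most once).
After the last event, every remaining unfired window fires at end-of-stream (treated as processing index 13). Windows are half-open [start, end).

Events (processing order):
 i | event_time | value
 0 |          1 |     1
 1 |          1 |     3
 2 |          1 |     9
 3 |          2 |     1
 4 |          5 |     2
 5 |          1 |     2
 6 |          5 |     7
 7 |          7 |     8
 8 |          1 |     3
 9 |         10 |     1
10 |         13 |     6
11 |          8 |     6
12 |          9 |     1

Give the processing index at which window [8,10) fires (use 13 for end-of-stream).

11

i=0 t=1 v=1: → [1,3),[0,2); WM=−∞
i=1 t=1 v=3: → [1,3),[0,2); WM=-1
i=2 t=1 v=9: → [1,3),[0,2); WM=-1
i=3 t=2 v=1: → [2,4),[1,3); WM=0
i=4 t=5 v=2: → [5,7),[4,6); WM=0
i=5 t=1 v=2: → [1,3),[0,2); WM=3; [0,2) fires=4 [1,3) fires=5
i=6 t=5 v=7: → [5,7),[4,6); WM=3
i=7 t=7 v=8: → [7,9),[6,8); WM=5; [2,4) fires=1
i=8 t=1 v=3: DROP (t<5-2); WM=5
i=9 t=10 v=1: → [10,12),[9,11); WM=8; [4,6) fires=2 [5,7) fires=2 [6,8) fires=1
i=10 t=13 v=6: → [13,15),[12,14); WM=8
i=11 t=8 v=6: → [8,10),[7,9); WM=11; [7,9) fires=2 [8,10) fires=1 [9,11) fires=1
i=12 t=9 v=1: → [9,11),[8,10); WM=11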